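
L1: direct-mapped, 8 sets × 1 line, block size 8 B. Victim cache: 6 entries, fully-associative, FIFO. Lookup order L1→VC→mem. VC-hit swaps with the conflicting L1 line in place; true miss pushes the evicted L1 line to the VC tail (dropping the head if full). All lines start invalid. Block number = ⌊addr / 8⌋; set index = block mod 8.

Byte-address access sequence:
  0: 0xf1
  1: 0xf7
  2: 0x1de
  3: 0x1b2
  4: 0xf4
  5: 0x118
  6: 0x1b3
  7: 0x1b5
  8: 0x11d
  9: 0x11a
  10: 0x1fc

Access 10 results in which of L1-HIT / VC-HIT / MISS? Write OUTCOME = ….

0: 0xf1 (blk 30, set 6) → MISS  vc=[]
1: 0xf7 (blk 30, set 6) → L1-HIT  vc=[]
2: 0x1de (blk 59, set 3) → MISS  vc=[]
3: 0x1b2 (blk 54, set 6) → MISS  vc=[30]
4: 0xf4 (blk 30, set 6) → VC-HIT  vc=[54]
5: 0x118 (blk 35, set 3) → MISS  vc=[54, 59]
6: 0x1b3 (blk 54, set 6) → VC-HIT  vc=[30, 59]
7: 0x1b5 (blk 54, set 6) → L1-HIT  vc=[30, 59]
8: 0x11d (blk 35, set 3) → L1-HIT  vc=[30, 59]
9: 0x11a (blk 35, set 3) → L1-HIT  vc=[30, 59]
10: 0x1fc (blk 63, set 7) → MISS  vc=[30, 59]

OUTCOME = MISS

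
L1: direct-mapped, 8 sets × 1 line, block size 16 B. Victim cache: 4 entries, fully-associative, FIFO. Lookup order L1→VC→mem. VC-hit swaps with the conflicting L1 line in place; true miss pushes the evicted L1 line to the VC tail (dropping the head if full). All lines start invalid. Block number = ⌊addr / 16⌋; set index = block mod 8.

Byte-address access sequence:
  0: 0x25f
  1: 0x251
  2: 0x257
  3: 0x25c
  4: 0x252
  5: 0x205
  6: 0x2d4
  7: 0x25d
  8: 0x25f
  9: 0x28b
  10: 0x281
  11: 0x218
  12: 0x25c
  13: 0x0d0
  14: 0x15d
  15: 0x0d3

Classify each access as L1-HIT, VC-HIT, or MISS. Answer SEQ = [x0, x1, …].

SEQ = [MISS, L1-HIT, L1-HIT, L1-HIT, L1-HIT, MISS, MISS, VC-HIT, L1-HIT, MISS, L1-HIT, MISS, L1-HIT, MISS, MISS, VC-HIT]

0: 0x25f (blk 37, set 5) → MISS  vc=[]
1: 0x251 (blk 37, set 5) → L1-HIT  vc=[]
2: 0x257 (blk 37, set 5) → L1-HIT  vc=[]
3: 0x25c (blk 37, set 5) → L1-HIT  vc=[]
4: 0x252 (blk 37, set 5) → L1-HIT  vc=[]
5: 0x205 (blk 32, set 0) → MISS  vc=[]
6: 0x2d4 (blk 45, set 5) → MISS  vc=[37]
7: 0x25d (blk 37, set 5) → VC-HIT  vc=[45]
8: 0x25f (blk 37, set 5) → L1-HIT  vc=[45]
9: 0x28b (blk 40, set 0) → MISS  vc=[45, 32]
10: 0x281 (blk 40, set 0) → L1-HIT  vc=[45, 32]
11: 0x218 (blk 33, set 1) → MISS  vc=[45, 32]
12: 0x25c (blk 37, set 5) → L1-HIT  vc=[45, 32]
13: 0xd0 (blk 13, set 5) → MISS  vc=[45, 32, 37]
14: 0x15d (blk 21, set 5) → MISS  vc=[45, 32, 37, 13]
15: 0xd3 (blk 13, set 5) → VC-HIT  vc=[45, 32, 37, 21]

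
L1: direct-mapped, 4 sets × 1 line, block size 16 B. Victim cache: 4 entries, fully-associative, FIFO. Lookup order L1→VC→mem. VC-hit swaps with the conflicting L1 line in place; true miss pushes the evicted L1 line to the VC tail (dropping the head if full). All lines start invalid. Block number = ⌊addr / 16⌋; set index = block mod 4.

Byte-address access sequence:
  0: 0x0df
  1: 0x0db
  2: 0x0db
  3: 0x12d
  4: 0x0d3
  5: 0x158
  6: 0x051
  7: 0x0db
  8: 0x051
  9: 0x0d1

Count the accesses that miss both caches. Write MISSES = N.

MISSES = 4

#0 0xdf→b13/s1 MISS; vc=[]
#1 0xdb→b13/s1 L1-HIT; vc=[]
#2 0xdb→b13/s1 L1-HIT; vc=[]
#3 0x12d→b18/s2 MISS; vc=[]
#4 0xd3→b13/s1 L1-HIT; vc=[]
#5 0x158→b21/s1 MISS; vc=[13]
#6 0x51→b5/s1 MISS; vc=[13,21]
#7 0xdb→b13/s1 VC-HIT; vc=[5,21]
#8 0x51→b5/s1 VC-HIT; vc=[13,21]
#9 0xd1→b13/s1 VC-HIT; vc=[5,21]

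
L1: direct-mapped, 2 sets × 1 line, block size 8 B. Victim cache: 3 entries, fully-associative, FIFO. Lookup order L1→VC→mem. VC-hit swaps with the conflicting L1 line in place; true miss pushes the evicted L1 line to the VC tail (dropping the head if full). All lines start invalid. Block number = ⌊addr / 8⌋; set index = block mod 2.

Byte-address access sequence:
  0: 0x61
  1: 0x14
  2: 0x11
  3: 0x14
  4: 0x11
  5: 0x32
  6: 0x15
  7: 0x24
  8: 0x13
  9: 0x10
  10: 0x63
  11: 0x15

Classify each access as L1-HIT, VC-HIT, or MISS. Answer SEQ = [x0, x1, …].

SEQ = [MISS, MISS, L1-HIT, L1-HIT, L1-HIT, MISS, VC-HIT, MISS, VC-HIT, L1-HIT, VC-HIT, VC-HIT]

#0 0x61→b12/s0 MISS; vc=[]
#1 0x14→b2/s0 MISS; vc=[12]
#2 0x11→b2/s0 L1-HIT; vc=[12]
#3 0x14→b2/s0 L1-HIT; vc=[12]
#4 0x11→b2/s0 L1-HIT; vc=[12]
#5 0x32→b6/s0 MISS; vc=[12,2]
#6 0x15→b2/s0 VC-HIT; vc=[12,6]
#7 0x24→b4/s0 MISS; vc=[12,6,2]
#8 0x13→b2/s0 VC-HIT; vc=[12,6,4]
#9 0x10→b2/s0 L1-HIT; vc=[12,6,4]
#10 0x63→b12/s0 VC-HIT; vc=[2,6,4]
#11 0x15→b2/s0 VC-HIT; vc=[12,6,4]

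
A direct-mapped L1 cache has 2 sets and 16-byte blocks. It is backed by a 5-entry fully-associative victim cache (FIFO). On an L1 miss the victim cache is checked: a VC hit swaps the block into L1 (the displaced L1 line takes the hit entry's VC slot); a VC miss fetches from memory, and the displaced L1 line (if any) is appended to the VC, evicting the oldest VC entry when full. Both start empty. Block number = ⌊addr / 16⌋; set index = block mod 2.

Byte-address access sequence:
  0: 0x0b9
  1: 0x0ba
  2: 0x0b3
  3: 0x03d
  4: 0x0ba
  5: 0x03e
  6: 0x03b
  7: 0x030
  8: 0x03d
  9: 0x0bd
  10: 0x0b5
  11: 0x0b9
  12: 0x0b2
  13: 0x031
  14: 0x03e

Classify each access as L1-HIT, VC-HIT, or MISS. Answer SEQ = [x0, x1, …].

SEQ = [MISS, L1-HIT, L1-HIT, MISS, VC-HIT, VC-HIT, L1-HIT, L1-HIT, L1-HIT, VC-HIT, L1-HIT, L1-HIT, L1-HIT, VC-HIT, L1-HIT]

  [0] addr=0xb9 blk=11 s=1: MISS | VC []
  [1] addr=0xba blk=11 s=1: L1-HIT | VC []
  [2] addr=0xb3 blk=11 s=1: L1-HIT | VC []
  [3] addr=0x3d blk=3 s=1: MISS | VC [11]
  [4] addr=0xba blk=11 s=1: VC-HIT | VC [3]
  [5] addr=0x3e blk=3 s=1: VC-HIT | VC [11]
  [6] addr=0x3b blk=3 s=1: L1-HIT | VC [11]
  [7] addr=0x30 blk=3 s=1: L1-HIT | VC [11]
  [8] addr=0x3d blk=3 s=1: L1-HIT | VC [11]
  [9] addr=0xbd blk=11 s=1: VC-HIT | VC [3]
  [10] addr=0xb5 blk=11 s=1: L1-HIT | VC [3]
  [11] addr=0xb9 blk=11 s=1: L1-HIT | VC [3]
  [12] addr=0xb2 blk=11 s=1: L1-HIT | VC [3]
  [13] addr=0x31 blk=3 s=1: VC-HIT | VC [11]
  [14] addr=0x3e blk=3 s=1: L1-HIT | VC [11]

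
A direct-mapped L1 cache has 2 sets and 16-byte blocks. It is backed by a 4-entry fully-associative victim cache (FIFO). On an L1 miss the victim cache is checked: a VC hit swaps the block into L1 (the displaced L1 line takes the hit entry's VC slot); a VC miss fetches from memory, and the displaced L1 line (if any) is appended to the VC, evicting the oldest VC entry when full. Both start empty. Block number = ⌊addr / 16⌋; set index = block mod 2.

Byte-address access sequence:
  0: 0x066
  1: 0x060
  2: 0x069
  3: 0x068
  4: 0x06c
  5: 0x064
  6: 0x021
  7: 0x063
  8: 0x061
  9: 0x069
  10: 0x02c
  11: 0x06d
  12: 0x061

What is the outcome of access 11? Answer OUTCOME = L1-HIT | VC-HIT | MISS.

0: 0x66 (blk 6, set 0) → MISS  vc=[]
1: 0x60 (blk 6, set 0) → L1-HIT  vc=[]
2: 0x69 (blk 6, set 0) → L1-HIT  vc=[]
3: 0x68 (blk 6, set 0) → L1-HIT  vc=[]
4: 0x6c (blk 6, set 0) → L1-HIT  vc=[]
5: 0x64 (blk 6, set 0) → L1-HIT  vc=[]
6: 0x21 (blk 2, set 0) → MISS  vc=[6]
7: 0x63 (blk 6, set 0) → VC-HIT  vc=[2]
8: 0x61 (blk 6, set 0) → L1-HIT  vc=[2]
9: 0x69 (blk 6, set 0) → L1-HIT  vc=[2]
10: 0x2c (blk 2, set 0) → VC-HIT  vc=[6]
11: 0x6d (blk 6, set 0) → VC-HIT  vc=[2]
12: 0x61 (blk 6, set 0) → L1-HIT  vc=[2]

OUTCOME = VC-HIT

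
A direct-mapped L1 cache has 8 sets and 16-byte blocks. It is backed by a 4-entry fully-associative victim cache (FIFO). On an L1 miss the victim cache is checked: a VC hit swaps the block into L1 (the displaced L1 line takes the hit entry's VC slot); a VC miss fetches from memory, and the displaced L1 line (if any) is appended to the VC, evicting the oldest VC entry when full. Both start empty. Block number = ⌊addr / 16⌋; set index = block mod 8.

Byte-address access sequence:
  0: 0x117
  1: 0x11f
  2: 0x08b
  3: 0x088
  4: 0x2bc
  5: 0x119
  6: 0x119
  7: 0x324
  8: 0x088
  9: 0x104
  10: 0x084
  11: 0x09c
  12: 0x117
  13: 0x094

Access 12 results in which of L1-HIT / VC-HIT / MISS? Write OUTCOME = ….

#0 0x117→b17/s1 MISS; vc=[]
#1 0x11f→b17/s1 L1-HIT; vc=[]
#2 0x8b→b8/s0 MISS; vc=[]
#3 0x88→b8/s0 L1-HIT; vc=[]
#4 0x2bc→b43/s3 MISS; vc=[]
#5 0x119→b17/s1 L1-HIT; vc=[]
#6 0x119→b17/s1 L1-HIT; vc=[]
#7 0x324→b50/s2 MISS; vc=[]
#8 0x88→b8/s0 L1-HIT; vc=[]
#9 0x104→b16/s0 MISS; vc=[8]
#10 0x84→b8/s0 VC-HIT; vc=[16]
#11 0x9c→b9/s1 MISS; vc=[16,17]
#12 0x117→b17/s1 VC-HIT; vc=[16,9]
#13 0x94→b9/s1 VC-HIT; vc=[16,17]

OUTCOME = VC-HIT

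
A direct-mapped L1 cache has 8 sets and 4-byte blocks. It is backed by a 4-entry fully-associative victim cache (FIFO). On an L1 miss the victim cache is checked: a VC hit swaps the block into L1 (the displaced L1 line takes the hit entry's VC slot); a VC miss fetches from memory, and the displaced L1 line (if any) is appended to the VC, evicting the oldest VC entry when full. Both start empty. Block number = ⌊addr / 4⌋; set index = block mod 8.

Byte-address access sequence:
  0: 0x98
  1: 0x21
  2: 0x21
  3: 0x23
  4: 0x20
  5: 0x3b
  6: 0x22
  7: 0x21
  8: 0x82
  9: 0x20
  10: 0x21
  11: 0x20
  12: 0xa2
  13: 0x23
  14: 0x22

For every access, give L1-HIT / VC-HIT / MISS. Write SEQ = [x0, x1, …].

SEQ = [MISS, MISS, L1-HIT, L1-HIT, L1-HIT, MISS, L1-HIT, L1-HIT, MISS, VC-HIT, L1-HIT, L1-HIT, MISS, VC-HIT, L1-HIT]

0: 0x98 (blk 38, set 6) → MISS  vc=[]
1: 0x21 (blk 8, set 0) → MISS  vc=[]
2: 0x21 (blk 8, set 0) → L1-HIT  vc=[]
3: 0x23 (blk 8, set 0) → L1-HIT  vc=[]
4: 0x20 (blk 8, set 0) → L1-HIT  vc=[]
5: 0x3b (blk 14, set 6) → MISS  vc=[38]
6: 0x22 (blk 8, set 0) → L1-HIT  vc=[38]
7: 0x21 (blk 8, set 0) → L1-HIT  vc=[38]
8: 0x82 (blk 32, set 0) → MISS  vc=[38, 8]
9: 0x20 (blk 8, set 0) → VC-HIT  vc=[38, 32]
10: 0x21 (blk 8, set 0) → L1-HIT  vc=[38, 32]
11: 0x20 (blk 8, set 0) → L1-HIT  vc=[38, 32]
12: 0xa2 (blk 40, set 0) → MISS  vc=[38, 32, 8]
13: 0x23 (blk 8, set 0) → VC-HIT  vc=[38, 32, 40]
14: 0x22 (blk 8, set 0) → L1-HIT  vc=[38, 32, 40]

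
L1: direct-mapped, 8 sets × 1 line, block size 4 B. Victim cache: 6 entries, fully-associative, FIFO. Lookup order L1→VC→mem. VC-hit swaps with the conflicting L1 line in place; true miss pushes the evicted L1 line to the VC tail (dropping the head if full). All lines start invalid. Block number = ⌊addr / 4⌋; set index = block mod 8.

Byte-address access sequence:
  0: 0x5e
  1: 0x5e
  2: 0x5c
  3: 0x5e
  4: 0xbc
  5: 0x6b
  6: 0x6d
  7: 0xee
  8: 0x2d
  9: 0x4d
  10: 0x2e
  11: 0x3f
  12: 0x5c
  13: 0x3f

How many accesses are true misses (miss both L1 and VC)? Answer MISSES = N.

0: 0x5e (blk 23, set 7) → MISS  vc=[]
1: 0x5e (blk 23, set 7) → L1-HIT  vc=[]
2: 0x5c (blk 23, set 7) → L1-HIT  vc=[]
3: 0x5e (blk 23, set 7) → L1-HIT  vc=[]
4: 0xbc (blk 47, set 7) → MISS  vc=[23]
5: 0x6b (blk 26, set 2) → MISS  vc=[23]
6: 0x6d (blk 27, set 3) → MISS  vc=[23]
7: 0xee (blk 59, set 3) → MISS  vc=[23, 27]
8: 0x2d (blk 11, set 3) → MISS  vc=[23, 27, 59]
9: 0x4d (blk 19, set 3) → MISS  vc=[23, 27, 59, 11]
10: 0x2e (blk 11, set 3) → VC-HIT  vc=[23, 27, 59, 19]
11: 0x3f (blk 15, set 7) → MISS  vc=[23, 27, 59, 19, 47]
12: 0x5c (blk 23, set 7) → VC-HIT  vc=[15, 27, 59, 19, 47]
13: 0x3f (blk 15, set 7) → VC-HIT  vc=[23, 27, 59, 19, 47]

MISSES = 8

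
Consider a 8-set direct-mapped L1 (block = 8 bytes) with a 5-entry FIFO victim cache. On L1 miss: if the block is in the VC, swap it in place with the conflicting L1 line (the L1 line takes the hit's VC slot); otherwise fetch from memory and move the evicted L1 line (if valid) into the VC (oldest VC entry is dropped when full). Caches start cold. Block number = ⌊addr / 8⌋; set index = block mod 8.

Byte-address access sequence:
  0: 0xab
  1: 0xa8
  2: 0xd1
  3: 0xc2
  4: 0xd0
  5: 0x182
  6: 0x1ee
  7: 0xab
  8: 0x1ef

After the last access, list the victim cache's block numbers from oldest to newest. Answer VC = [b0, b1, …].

VC = [24, 21]

  [0] addr=0xab blk=21 s=5: MISS | VC []
  [1] addr=0xa8 blk=21 s=5: L1-HIT | VC []
  [2] addr=0xd1 blk=26 s=2: MISS | VC []
  [3] addr=0xc2 blk=24 s=0: MISS | VC []
  [4] addr=0xd0 blk=26 s=2: L1-HIT | VC []
  [5] addr=0x182 blk=48 s=0: MISS | VC [24]
  [6] addr=0x1ee blk=61 s=5: MISS | VC [24, 21]
  [7] addr=0xab blk=21 s=5: VC-HIT | VC [24, 61]
  [8] addr=0x1ef blk=61 s=5: VC-HIT | VC [24, 21]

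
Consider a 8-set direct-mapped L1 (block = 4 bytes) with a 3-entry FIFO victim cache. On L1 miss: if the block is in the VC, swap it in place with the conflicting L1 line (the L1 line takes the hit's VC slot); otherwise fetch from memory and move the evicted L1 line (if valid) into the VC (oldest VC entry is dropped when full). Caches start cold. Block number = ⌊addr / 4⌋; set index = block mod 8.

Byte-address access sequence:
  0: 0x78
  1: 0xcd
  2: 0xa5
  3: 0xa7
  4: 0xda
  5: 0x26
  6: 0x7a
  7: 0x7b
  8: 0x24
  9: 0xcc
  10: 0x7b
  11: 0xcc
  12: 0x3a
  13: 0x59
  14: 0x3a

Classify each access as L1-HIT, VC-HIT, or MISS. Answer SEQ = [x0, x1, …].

0: 0x78 (blk 30, set 6) → MISS  vc=[]
1: 0xcd (blk 51, set 3) → MISS  vc=[]
2: 0xa5 (blk 41, set 1) → MISS  vc=[]
3: 0xa7 (blk 41, set 1) → L1-HIT  vc=[]
4: 0xda (blk 54, set 6) → MISS  vc=[30]
5: 0x26 (blk 9, set 1) → MISS  vc=[30, 41]
6: 0x7a (blk 30, set 6) → VC-HIT  vc=[54, 41]
7: 0x7b (blk 30, set 6) → L1-HIT  vc=[54, 41]
8: 0x24 (blk 9, set 1) → L1-HIT  vc=[54, 41]
9: 0xcc (blk 51, set 3) → L1-HIT  vc=[54, 41]
10: 0x7b (blk 30, set 6) → L1-HIT  vc=[54, 41]
11: 0xcc (blk 51, set 3) → L1-HIT  vc=[54, 41]
12: 0x3a (blk 14, set 6) → MISS  vc=[54, 41, 30]
13: 0x59 (blk 22, set 6) → MISS  vc=[41, 30, 14]
14: 0x3a (blk 14, set 6) → VC-HIT  vc=[41, 30, 22]

SEQ = [MISS, MISS, MISS, L1-HIT, MISS, MISS, VC-HIT, L1-HIT, L1-HIT, L1-HIT, L1-HIT, L1-HIT, MISS, MISS, VC-HIT]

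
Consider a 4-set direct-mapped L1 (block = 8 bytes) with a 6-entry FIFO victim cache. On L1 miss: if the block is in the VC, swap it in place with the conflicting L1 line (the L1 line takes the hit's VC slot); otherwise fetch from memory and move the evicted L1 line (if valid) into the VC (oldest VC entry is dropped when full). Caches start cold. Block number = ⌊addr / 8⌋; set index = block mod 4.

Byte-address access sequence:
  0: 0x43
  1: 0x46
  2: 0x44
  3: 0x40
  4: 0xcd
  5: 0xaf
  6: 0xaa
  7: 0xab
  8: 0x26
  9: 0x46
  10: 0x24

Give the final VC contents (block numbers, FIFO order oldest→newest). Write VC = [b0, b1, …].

0: 0x43 (blk 8, set 0) → MISS  vc=[]
1: 0x46 (blk 8, set 0) → L1-HIT  vc=[]
2: 0x44 (blk 8, set 0) → L1-HIT  vc=[]
3: 0x40 (blk 8, set 0) → L1-HIT  vc=[]
4: 0xcd (blk 25, set 1) → MISS  vc=[]
5: 0xaf (blk 21, set 1) → MISS  vc=[25]
6: 0xaa (blk 21, set 1) → L1-HIT  vc=[25]
7: 0xab (blk 21, set 1) → L1-HIT  vc=[25]
8: 0x26 (blk 4, set 0) → MISS  vc=[25, 8]
9: 0x46 (blk 8, set 0) → VC-HIT  vc=[25, 4]
10: 0x24 (blk 4, set 0) → VC-HIT  vc=[25, 8]

VC = [25, 8]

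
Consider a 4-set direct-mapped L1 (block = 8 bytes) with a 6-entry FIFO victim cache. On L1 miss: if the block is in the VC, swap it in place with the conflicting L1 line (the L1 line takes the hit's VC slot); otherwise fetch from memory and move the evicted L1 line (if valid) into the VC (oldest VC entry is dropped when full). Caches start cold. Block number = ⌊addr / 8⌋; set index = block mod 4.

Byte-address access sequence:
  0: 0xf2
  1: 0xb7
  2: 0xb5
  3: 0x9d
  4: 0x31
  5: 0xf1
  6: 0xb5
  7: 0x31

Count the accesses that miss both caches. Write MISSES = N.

  [0] addr=0xf2 blk=30 s=2: MISS | VC []
  [1] addr=0xb7 blk=22 s=2: MISS | VC [30]
  [2] addr=0xb5 blk=22 s=2: L1-HIT | VC [30]
  [3] addr=0x9d blk=19 s=3: MISS | VC [30]
  [4] addr=0x31 blk=6 s=2: MISS | VC [30, 22]
  [5] addr=0xf1 blk=30 s=2: VC-HIT | VC [6, 22]
  [6] addr=0xb5 blk=22 s=2: VC-HIT | VC [6, 30]
  [7] addr=0x31 blk=6 s=2: VC-HIT | VC [22, 30]

MISSES = 4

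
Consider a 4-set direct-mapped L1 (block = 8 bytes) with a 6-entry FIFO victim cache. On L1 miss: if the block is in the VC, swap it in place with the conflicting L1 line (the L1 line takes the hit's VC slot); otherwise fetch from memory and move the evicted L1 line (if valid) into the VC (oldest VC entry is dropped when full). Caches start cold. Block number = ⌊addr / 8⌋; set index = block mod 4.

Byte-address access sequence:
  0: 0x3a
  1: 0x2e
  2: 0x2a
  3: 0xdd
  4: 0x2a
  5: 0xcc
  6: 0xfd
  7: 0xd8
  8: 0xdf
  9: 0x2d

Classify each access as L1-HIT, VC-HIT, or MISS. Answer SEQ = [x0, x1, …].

SEQ = [MISS, MISS, L1-HIT, MISS, L1-HIT, MISS, MISS, VC-HIT, L1-HIT, VC-HIT]

  [0] addr=0x3a blk=7 s=3: MISS | VC []
  [1] addr=0x2e blk=5 s=1: MISS | VC []
  [2] addr=0x2a blk=5 s=1: L1-HIT | VC []
  [3] addr=0xdd blk=27 s=3: MISS | VC [7]
  [4] addr=0x2a blk=5 s=1: L1-HIT | VC [7]
  [5] addr=0xcc blk=25 s=1: MISS | VC [7, 5]
  [6] addr=0xfd blk=31 s=3: MISS | VC [7, 5, 27]
  [7] addr=0xd8 blk=27 s=3: VC-HIT | VC [7, 5, 31]
  [8] addr=0xdf blk=27 s=3: L1-HIT | VC [7, 5, 31]
  [9] addr=0x2d blk=5 s=1: VC-HIT | VC [7, 25, 31]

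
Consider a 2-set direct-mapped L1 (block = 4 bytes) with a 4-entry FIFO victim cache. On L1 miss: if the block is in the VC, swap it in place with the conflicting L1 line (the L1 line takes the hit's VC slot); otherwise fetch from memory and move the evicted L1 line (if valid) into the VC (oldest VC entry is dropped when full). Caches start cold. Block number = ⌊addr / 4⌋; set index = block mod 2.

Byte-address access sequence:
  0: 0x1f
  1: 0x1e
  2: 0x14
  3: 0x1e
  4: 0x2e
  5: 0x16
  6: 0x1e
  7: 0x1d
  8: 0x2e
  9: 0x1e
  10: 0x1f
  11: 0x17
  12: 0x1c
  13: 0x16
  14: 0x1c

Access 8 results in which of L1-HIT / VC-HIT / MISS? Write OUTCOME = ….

  [0] addr=0x1f blk=7 s=1: MISS | VC []
  [1] addr=0x1e blk=7 s=1: L1-HIT | VC []
  [2] addr=0x14 blk=5 s=1: MISS | VC [7]
  [3] addr=0x1e blk=7 s=1: VC-HIT | VC [5]
  [4] addr=0x2e blk=11 s=1: MISS | VC [5, 7]
  [5] addr=0x16 blk=5 s=1: VC-HIT | VC [11, 7]
  [6] addr=0x1e blk=7 s=1: VC-HIT | VC [11, 5]
  [7] addr=0x1d blk=7 s=1: L1-HIT | VC [11, 5]
  [8] addr=0x2e blk=11 s=1: VC-HIT | VC [7, 5]
  [9] addr=0x1e blk=7 s=1: VC-HIT | VC [11, 5]
  [10] addr=0x1f blk=7 s=1: L1-HIT | VC [11, 5]
  [11] addr=0x17 blk=5 s=1: VC-HIT | VC [11, 7]
  [12] addr=0x1c blk=7 s=1: VC-HIT | VC [11, 5]
  [13] addr=0x16 blk=5 s=1: VC-HIT | VC [11, 7]
  [14] addr=0x1c blk=7 s=1: VC-HIT | VC [11, 5]

OUTCOME = VC-HIT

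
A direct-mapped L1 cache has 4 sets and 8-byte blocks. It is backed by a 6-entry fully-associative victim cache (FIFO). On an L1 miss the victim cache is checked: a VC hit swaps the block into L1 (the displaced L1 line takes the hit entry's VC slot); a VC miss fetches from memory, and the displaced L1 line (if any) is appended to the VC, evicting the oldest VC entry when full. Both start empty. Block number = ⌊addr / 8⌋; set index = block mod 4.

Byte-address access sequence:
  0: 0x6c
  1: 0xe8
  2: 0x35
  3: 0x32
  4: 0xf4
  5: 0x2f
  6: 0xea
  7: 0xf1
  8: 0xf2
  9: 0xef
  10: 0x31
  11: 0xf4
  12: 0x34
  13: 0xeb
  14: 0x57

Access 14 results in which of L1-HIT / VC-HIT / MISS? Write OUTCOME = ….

OUTCOME = MISS

  [0] addr=0x6c blk=13 s=1: MISS | VC []
  [1] addr=0xe8 blk=29 s=1: MISS | VC [13]
  [2] addr=0x35 blk=6 s=2: MISS | VC [13]
  [3] addr=0x32 blk=6 s=2: L1-HIT | VC [13]
  [4] addr=0xf4 blk=30 s=2: MISS | VC [13, 6]
  [5] addr=0x2f blk=5 s=1: MISS | VC [13, 6, 29]
  [6] addr=0xea blk=29 s=1: VC-HIT | VC [13, 6, 5]
  [7] addr=0xf1 blk=30 s=2: L1-HIT | VC [13, 6, 5]
  [8] addr=0xf2 blk=30 s=2: L1-HIT | VC [13, 6, 5]
  [9] addr=0xef blk=29 s=1: L1-HIT | VC [13, 6, 5]
  [10] addr=0x31 blk=6 s=2: VC-HIT | VC [13, 30, 5]
  [11] addr=0xf4 blk=30 s=2: VC-HIT | VC [13, 6, 5]
  [12] addr=0x34 blk=6 s=2: VC-HIT | VC [13, 30, 5]
  [13] addr=0xeb blk=29 s=1: L1-HIT | VC [13, 30, 5]
  [14] addr=0x57 blk=10 s=2: MISS | VC [13, 30, 5, 6]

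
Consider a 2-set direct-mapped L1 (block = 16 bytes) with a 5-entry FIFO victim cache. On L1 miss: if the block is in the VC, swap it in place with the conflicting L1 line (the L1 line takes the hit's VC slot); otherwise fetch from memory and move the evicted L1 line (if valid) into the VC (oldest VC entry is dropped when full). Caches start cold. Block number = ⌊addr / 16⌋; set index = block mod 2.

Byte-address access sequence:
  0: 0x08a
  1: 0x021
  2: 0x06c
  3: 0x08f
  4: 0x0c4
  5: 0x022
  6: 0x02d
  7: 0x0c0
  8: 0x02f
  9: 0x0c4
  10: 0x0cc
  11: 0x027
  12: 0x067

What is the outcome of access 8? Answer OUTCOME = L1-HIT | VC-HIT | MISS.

OUTCOME = VC-HIT

0: 0x8a (blk 8, set 0) → MISS  vc=[]
1: 0x21 (blk 2, set 0) → MISS  vc=[8]
2: 0x6c (blk 6, set 0) → MISS  vc=[8, 2]
3: 0x8f (blk 8, set 0) → VC-HIT  vc=[6, 2]
4: 0xc4 (blk 12, set 0) → MISS  vc=[6, 2, 8]
5: 0x22 (blk 2, set 0) → VC-HIT  vc=[6, 12, 8]
6: 0x2d (blk 2, set 0) → L1-HIT  vc=[6, 12, 8]
7: 0xc0 (blk 12, set 0) → VC-HIT  vc=[6, 2, 8]
8: 0x2f (blk 2, set 0) → VC-HIT  vc=[6, 12, 8]
9: 0xc4 (blk 12, set 0) → VC-HIT  vc=[6, 2, 8]
10: 0xcc (blk 12, set 0) → L1-HIT  vc=[6, 2, 8]
11: 0x27 (blk 2, set 0) → VC-HIT  vc=[6, 12, 8]
12: 0x67 (blk 6, set 0) → VC-HIT  vc=[2, 12, 8]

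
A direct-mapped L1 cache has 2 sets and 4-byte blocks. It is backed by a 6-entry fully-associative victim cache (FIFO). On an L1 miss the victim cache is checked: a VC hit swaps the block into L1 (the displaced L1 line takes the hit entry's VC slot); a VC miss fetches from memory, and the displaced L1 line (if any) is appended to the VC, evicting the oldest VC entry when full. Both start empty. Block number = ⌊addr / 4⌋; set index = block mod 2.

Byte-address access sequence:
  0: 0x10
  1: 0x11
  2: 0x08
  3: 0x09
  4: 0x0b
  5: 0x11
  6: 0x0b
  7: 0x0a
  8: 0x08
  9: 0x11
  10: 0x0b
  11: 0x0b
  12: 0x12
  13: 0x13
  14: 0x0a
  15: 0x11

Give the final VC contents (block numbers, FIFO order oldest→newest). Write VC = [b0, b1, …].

VC = [2]

0: 0x10 (blk 4, set 0) → MISS  vc=[]
1: 0x11 (blk 4, set 0) → L1-HIT  vc=[]
2: 0x8 (blk 2, set 0) → MISS  vc=[4]
3: 0x9 (blk 2, set 0) → L1-HIT  vc=[4]
4: 0xb (blk 2, set 0) → L1-HIT  vc=[4]
5: 0x11 (blk 4, set 0) → VC-HIT  vc=[2]
6: 0xb (blk 2, set 0) → VC-HIT  vc=[4]
7: 0xa (blk 2, set 0) → L1-HIT  vc=[4]
8: 0x8 (blk 2, set 0) → L1-HIT  vc=[4]
9: 0x11 (blk 4, set 0) → VC-HIT  vc=[2]
10: 0xb (blk 2, set 0) → VC-HIT  vc=[4]
11: 0xb (blk 2, set 0) → L1-HIT  vc=[4]
12: 0x12 (blk 4, set 0) → VC-HIT  vc=[2]
13: 0x13 (blk 4, set 0) → L1-HIT  vc=[2]
14: 0xa (blk 2, set 0) → VC-HIT  vc=[4]
15: 0x11 (blk 4, set 0) → VC-HIT  vc=[2]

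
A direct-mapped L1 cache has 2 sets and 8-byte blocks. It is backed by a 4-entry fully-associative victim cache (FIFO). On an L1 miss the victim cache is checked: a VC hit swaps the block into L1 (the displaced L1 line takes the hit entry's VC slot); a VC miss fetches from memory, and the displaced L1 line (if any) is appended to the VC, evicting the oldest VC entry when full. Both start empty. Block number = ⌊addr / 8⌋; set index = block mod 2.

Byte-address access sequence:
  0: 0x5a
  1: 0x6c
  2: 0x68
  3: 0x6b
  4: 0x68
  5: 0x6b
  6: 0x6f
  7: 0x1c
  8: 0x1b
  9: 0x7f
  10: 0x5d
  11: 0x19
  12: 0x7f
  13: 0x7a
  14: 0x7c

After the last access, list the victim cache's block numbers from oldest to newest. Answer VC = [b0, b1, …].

VC = [3, 13, 11]

#0 0x5a→b11/s1 MISS; vc=[]
#1 0x6c→b13/s1 MISS; vc=[11]
#2 0x68→b13/s1 L1-HIT; vc=[11]
#3 0x6b→b13/s1 L1-HIT; vc=[11]
#4 0x68→b13/s1 L1-HIT; vc=[11]
#5 0x6b→b13/s1 L1-HIT; vc=[11]
#6 0x6f→b13/s1 L1-HIT; vc=[11]
#7 0x1c→b3/s1 MISS; vc=[11,13]
#8 0x1b→b3/s1 L1-HIT; vc=[11,13]
#9 0x7f→b15/s1 MISS; vc=[11,13,3]
#10 0x5d→b11/s1 VC-HIT; vc=[15,13,3]
#11 0x19→b3/s1 VC-HIT; vc=[15,13,11]
#12 0x7f→b15/s1 VC-HIT; vc=[3,13,11]
#13 0x7a→b15/s1 L1-HIT; vc=[3,13,11]
#14 0x7c→b15/s1 L1-HIT; vc=[3,13,11]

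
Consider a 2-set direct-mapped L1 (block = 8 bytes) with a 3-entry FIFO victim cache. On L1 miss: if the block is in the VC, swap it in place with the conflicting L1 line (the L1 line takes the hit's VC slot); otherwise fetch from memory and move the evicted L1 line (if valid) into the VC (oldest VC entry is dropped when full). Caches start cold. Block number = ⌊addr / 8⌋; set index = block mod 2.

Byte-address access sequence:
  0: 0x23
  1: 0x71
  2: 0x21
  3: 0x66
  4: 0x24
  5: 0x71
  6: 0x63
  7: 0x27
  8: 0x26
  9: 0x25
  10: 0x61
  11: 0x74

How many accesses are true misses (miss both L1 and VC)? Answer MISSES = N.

MISSES = 3

  [0] addr=0x23 blk=4 s=0: MISS | VC []
  [1] addr=0x71 blk=14 s=0: MISS | VC [4]
  [2] addr=0x21 blk=4 s=0: VC-HIT | VC [14]
  [3] addr=0x66 blk=12 s=0: MISS | VC [14, 4]
  [4] addr=0x24 blk=4 s=0: VC-HIT | VC [14, 12]
  [5] addr=0x71 blk=14 s=0: VC-HIT | VC [4, 12]
  [6] addr=0x63 blk=12 s=0: VC-HIT | VC [4, 14]
  [7] addr=0x27 blk=4 s=0: VC-HIT | VC [12, 14]
  [8] addr=0x26 blk=4 s=0: L1-HIT | VC [12, 14]
  [9] addr=0x25 blk=4 s=0: L1-HIT | VC [12, 14]
  [10] addr=0x61 blk=12 s=0: VC-HIT | VC [4, 14]
  [11] addr=0x74 blk=14 s=0: VC-HIT | VC [4, 12]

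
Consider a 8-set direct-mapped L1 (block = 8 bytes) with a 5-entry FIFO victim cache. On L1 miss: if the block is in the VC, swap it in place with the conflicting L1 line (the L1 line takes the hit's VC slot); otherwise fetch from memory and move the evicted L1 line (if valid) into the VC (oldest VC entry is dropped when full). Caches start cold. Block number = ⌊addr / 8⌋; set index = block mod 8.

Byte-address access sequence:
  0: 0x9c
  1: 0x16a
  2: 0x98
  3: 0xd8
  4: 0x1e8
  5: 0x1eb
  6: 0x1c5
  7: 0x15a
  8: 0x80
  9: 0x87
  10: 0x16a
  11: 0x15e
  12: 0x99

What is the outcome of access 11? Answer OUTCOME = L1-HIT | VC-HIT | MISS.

OUTCOME = L1-HIT

0: 0x9c (blk 19, set 3) → MISS  vc=[]
1: 0x16a (blk 45, set 5) → MISS  vc=[]
2: 0x98 (blk 19, set 3) → L1-HIT  vc=[]
3: 0xd8 (blk 27, set 3) → MISS  vc=[19]
4: 0x1e8 (blk 61, set 5) → MISS  vc=[19, 45]
5: 0x1eb (blk 61, set 5) → L1-HIT  vc=[19, 45]
6: 0x1c5 (blk 56, set 0) → MISS  vc=[19, 45]
7: 0x15a (blk 43, set 3) → MISS  vc=[19, 45, 27]
8: 0x80 (blk 16, set 0) → MISS  vc=[19, 45, 27, 56]
9: 0x87 (blk 16, set 0) → L1-HIT  vc=[19, 45, 27, 56]
10: 0x16a (blk 45, set 5) → VC-HIT  vc=[19, 61, 27, 56]
11: 0x15e (blk 43, set 3) → L1-HIT  vc=[19, 61, 27, 56]
12: 0x99 (blk 19, set 3) → VC-HIT  vc=[43, 61, 27, 56]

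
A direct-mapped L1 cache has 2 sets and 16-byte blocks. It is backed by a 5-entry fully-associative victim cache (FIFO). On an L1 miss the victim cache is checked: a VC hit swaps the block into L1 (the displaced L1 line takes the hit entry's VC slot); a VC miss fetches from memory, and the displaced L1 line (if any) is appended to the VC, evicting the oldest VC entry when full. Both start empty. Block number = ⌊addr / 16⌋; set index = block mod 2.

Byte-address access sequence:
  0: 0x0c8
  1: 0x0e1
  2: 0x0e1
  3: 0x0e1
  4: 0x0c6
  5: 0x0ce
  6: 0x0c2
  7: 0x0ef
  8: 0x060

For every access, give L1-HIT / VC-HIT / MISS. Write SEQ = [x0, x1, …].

SEQ = [MISS, MISS, L1-HIT, L1-HIT, VC-HIT, L1-HIT, L1-HIT, VC-HIT, MISS]

#0 0xc8→b12/s0 MISS; vc=[]
#1 0xe1→b14/s0 MISS; vc=[12]
#2 0xe1→b14/s0 L1-HIT; vc=[12]
#3 0xe1→b14/s0 L1-HIT; vc=[12]
#4 0xc6→b12/s0 VC-HIT; vc=[14]
#5 0xce→b12/s0 L1-HIT; vc=[14]
#6 0xc2→b12/s0 L1-HIT; vc=[14]
#7 0xef→b14/s0 VC-HIT; vc=[12]
#8 0x60→b6/s0 MISS; vc=[12,14]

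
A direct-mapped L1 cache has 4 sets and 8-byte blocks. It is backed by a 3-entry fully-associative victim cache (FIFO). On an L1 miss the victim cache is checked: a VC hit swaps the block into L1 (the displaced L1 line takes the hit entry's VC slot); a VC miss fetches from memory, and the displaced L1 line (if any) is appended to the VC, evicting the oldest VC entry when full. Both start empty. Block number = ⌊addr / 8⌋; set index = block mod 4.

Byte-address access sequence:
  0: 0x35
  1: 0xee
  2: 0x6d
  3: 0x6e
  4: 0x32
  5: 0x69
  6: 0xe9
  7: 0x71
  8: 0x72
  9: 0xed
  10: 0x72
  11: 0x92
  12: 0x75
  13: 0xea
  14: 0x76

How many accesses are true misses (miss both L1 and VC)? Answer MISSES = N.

#0 0x35→b6/s2 MISS; vc=[]
#1 0xee→b29/s1 MISS; vc=[]
#2 0x6d→b13/s1 MISS; vc=[29]
#3 0x6e→b13/s1 L1-HIT; vc=[29]
#4 0x32→b6/s2 L1-HIT; vc=[29]
#5 0x69→b13/s1 L1-HIT; vc=[29]
#6 0xe9→b29/s1 VC-HIT; vc=[13]
#7 0x71→b14/s2 MISS; vc=[13,6]
#8 0x72→b14/s2 L1-HIT; vc=[13,6]
#9 0xed→b29/s1 L1-HIT; vc=[13,6]
#10 0x72→b14/s2 L1-HIT; vc=[13,6]
#11 0x92→b18/s2 MISS; vc=[13,6,14]
#12 0x75→b14/s2 VC-HIT; vc=[13,6,18]
#13 0xea→b29/s1 L1-HIT; vc=[13,6,18]
#14 0x76→b14/s2 L1-HIT; vc=[13,6,18]

MISSES = 5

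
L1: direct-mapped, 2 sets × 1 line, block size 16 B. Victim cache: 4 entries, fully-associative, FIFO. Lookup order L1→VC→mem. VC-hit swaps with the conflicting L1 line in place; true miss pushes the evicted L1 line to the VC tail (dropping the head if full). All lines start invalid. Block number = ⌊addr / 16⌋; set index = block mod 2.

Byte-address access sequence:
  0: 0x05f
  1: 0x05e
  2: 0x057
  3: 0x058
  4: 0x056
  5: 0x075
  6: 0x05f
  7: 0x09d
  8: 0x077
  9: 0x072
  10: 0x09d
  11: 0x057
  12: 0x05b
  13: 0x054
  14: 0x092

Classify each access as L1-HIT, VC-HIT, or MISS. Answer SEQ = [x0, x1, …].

  [0] addr=0x5f blk=5 s=1: MISS | VC []
  [1] addr=0x5e blk=5 s=1: L1-HIT | VC []
  [2] addr=0x57 blk=5 s=1: L1-HIT | VC []
  [3] addr=0x58 blk=5 s=1: L1-HIT | VC []
  [4] addr=0x56 blk=5 s=1: L1-HIT | VC []
  [5] addr=0x75 blk=7 s=1: MISS | VC [5]
  [6] addr=0x5f blk=5 s=1: VC-HIT | VC [7]
  [7] addr=0x9d blk=9 s=1: MISS | VC [7, 5]
  [8] addr=0x77 blk=7 s=1: VC-HIT | VC [9, 5]
  [9] addr=0x72 blk=7 s=1: L1-HIT | VC [9, 5]
  [10] addr=0x9d blk=9 s=1: VC-HIT | VC [7, 5]
  [11] addr=0x57 blk=5 s=1: VC-HIT | VC [7, 9]
  [12] addr=0x5b blk=5 s=1: L1-HIT | VC [7, 9]
  [13] addr=0x54 blk=5 s=1: L1-HIT | VC [7, 9]
  [14] addr=0x92 blk=9 s=1: VC-HIT | VC [7, 5]

SEQ = [MISS, L1-HIT, L1-HIT, L1-HIT, L1-HIT, MISS, VC-HIT, MISS, VC-HIT, L1-HIT, VC-HIT, VC-HIT, L1-HIT, L1-HIT, VC-HIT]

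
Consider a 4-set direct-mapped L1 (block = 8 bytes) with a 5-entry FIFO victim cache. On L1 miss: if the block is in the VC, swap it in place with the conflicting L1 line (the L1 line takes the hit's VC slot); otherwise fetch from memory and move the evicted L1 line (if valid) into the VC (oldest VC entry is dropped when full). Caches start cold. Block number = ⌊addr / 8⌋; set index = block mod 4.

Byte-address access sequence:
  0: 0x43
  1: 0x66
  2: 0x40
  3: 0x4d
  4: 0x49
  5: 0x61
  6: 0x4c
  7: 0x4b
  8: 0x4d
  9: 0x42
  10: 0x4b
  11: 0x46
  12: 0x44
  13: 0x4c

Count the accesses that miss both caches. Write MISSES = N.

MISSES = 3

0: 0x43 (blk 8, set 0) → MISS  vc=[]
1: 0x66 (blk 12, set 0) → MISS  vc=[8]
2: 0x40 (blk 8, set 0) → VC-HIT  vc=[12]
3: 0x4d (blk 9, set 1) → MISS  vc=[12]
4: 0x49 (blk 9, set 1) → L1-HIT  vc=[12]
5: 0x61 (blk 12, set 0) → VC-HIT  vc=[8]
6: 0x4c (blk 9, set 1) → L1-HIT  vc=[8]
7: 0x4b (blk 9, set 1) → L1-HIT  vc=[8]
8: 0x4d (blk 9, set 1) → L1-HIT  vc=[8]
9: 0x42 (blk 8, set 0) → VC-HIT  vc=[12]
10: 0x4b (blk 9, set 1) → L1-HIT  vc=[12]
11: 0x46 (blk 8, set 0) → L1-HIT  vc=[12]
12: 0x44 (blk 8, set 0) → L1-HIT  vc=[12]
13: 0x4c (blk 9, set 1) → L1-HIT  vc=[12]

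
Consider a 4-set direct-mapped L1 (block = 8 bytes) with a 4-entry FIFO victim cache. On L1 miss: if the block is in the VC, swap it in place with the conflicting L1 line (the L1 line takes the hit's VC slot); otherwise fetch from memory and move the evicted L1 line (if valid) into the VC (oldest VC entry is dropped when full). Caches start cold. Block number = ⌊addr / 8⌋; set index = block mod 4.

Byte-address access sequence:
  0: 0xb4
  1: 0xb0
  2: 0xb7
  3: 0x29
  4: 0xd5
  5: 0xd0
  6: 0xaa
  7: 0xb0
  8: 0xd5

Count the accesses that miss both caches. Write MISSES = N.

MISSES = 4

  [0] addr=0xb4 blk=22 s=2: MISS | VC []
  [1] addr=0xb0 blk=22 s=2: L1-HIT | VC []
  [2] addr=0xb7 blk=22 s=2: L1-HIT | VC []
  [3] addr=0x29 blk=5 s=1: MISS | VC []
  [4] addr=0xd5 blk=26 s=2: MISS | VC [22]
  [5] addr=0xd0 blk=26 s=2: L1-HIT | VC [22]
  [6] addr=0xaa blk=21 s=1: MISS | VC [22, 5]
  [7] addr=0xb0 blk=22 s=2: VC-HIT | VC [26, 5]
  [8] addr=0xd5 blk=26 s=2: VC-HIT | VC [22, 5]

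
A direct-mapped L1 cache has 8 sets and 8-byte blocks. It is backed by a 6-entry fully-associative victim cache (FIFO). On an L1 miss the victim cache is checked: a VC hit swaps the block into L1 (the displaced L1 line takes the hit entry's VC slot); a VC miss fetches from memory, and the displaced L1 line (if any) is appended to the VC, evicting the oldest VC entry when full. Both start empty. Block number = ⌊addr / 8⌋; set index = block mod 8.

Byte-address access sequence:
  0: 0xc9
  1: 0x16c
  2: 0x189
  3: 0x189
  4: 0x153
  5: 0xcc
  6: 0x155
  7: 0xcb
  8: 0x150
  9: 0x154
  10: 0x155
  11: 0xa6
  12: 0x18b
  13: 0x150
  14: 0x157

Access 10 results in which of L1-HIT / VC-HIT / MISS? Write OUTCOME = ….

OUTCOME = L1-HIT

  [0] addr=0xc9 blk=25 s=1: MISS | VC []
  [1] addr=0x16c blk=45 s=5: MISS | VC []
  [2] addr=0x189 blk=49 s=1: MISS | VC [25]
  [3] addr=0x189 blk=49 s=1: L1-HIT | VC [25]
  [4] addr=0x153 blk=42 s=2: MISS | VC [25]
  [5] addr=0xcc blk=25 s=1: VC-HIT | VC [49]
  [6] addr=0x155 blk=42 s=2: L1-HIT | VC [49]
  [7] addr=0xcb blk=25 s=1: L1-HIT | VC [49]
  [8] addr=0x150 blk=42 s=2: L1-HIT | VC [49]
  [9] addr=0x154 blk=42 s=2: L1-HIT | VC [49]
  [10] addr=0x155 blk=42 s=2: L1-HIT | VC [49]
  [11] addr=0xa6 blk=20 s=4: MISS | VC [49]
  [12] addr=0x18b blk=49 s=1: VC-HIT | VC [25]
  [13] addr=0x150 blk=42 s=2: L1-HIT | VC [25]
  [14] addr=0x157 blk=42 s=2: L1-HIT | VC [25]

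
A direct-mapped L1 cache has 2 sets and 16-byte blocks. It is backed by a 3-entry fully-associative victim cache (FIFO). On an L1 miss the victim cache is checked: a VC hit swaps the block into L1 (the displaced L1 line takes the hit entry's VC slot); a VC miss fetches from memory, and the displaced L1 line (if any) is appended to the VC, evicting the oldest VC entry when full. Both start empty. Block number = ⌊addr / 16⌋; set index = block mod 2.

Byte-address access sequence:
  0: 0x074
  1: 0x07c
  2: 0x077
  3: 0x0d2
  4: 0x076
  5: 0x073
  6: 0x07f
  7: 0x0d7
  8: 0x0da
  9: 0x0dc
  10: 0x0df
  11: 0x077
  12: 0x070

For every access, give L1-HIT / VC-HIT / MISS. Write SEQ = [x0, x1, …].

SEQ = [MISS, L1-HIT, L1-HIT, MISS, VC-HIT, L1-HIT, L1-HIT, VC-HIT, L1-HIT, L1-HIT, L1-HIT, VC-HIT, L1-HIT]

0: 0x74 (blk 7, set 1) → MISS  vc=[]
1: 0x7c (blk 7, set 1) → L1-HIT  vc=[]
2: 0x77 (blk 7, set 1) → L1-HIT  vc=[]
3: 0xd2 (blk 13, set 1) → MISS  vc=[7]
4: 0x76 (blk 7, set 1) → VC-HIT  vc=[13]
5: 0x73 (blk 7, set 1) → L1-HIT  vc=[13]
6: 0x7f (blk 7, set 1) → L1-HIT  vc=[13]
7: 0xd7 (blk 13, set 1) → VC-HIT  vc=[7]
8: 0xda (blk 13, set 1) → L1-HIT  vc=[7]
9: 0xdc (blk 13, set 1) → L1-HIT  vc=[7]
10: 0xdf (blk 13, set 1) → L1-HIT  vc=[7]
11: 0x77 (blk 7, set 1) → VC-HIT  vc=[13]
12: 0x70 (blk 7, set 1) → L1-HIT  vc=[13]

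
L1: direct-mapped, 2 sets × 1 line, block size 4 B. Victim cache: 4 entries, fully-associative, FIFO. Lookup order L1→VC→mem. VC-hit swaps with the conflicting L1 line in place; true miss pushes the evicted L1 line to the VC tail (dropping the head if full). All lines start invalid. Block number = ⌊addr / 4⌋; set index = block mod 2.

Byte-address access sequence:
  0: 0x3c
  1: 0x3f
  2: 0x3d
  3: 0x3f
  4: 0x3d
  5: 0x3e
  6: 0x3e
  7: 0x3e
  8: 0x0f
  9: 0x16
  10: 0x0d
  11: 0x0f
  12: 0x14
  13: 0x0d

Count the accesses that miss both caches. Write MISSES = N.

#0 0x3c→b15/s1 MISS; vc=[]
#1 0x3f→b15/s1 L1-HIT; vc=[]
#2 0x3d→b15/s1 L1-HIT; vc=[]
#3 0x3f→b15/s1 L1-HIT; vc=[]
#4 0x3d→b15/s1 L1-HIT; vc=[]
#5 0x3e→b15/s1 L1-HIT; vc=[]
#6 0x3e→b15/s1 L1-HIT; vc=[]
#7 0x3e→b15/s1 L1-HIT; vc=[]
#8 0xf→b3/s1 MISS; vc=[15]
#9 0x16→b5/s1 MISS; vc=[15,3]
#10 0xd→b3/s1 VC-HIT; vc=[15,5]
#11 0xf→b3/s1 L1-HIT; vc=[15,5]
#12 0x14→b5/s1 VC-HIT; vc=[15,3]
#13 0xd→b3/s1 VC-HIT; vc=[15,5]

MISSES = 3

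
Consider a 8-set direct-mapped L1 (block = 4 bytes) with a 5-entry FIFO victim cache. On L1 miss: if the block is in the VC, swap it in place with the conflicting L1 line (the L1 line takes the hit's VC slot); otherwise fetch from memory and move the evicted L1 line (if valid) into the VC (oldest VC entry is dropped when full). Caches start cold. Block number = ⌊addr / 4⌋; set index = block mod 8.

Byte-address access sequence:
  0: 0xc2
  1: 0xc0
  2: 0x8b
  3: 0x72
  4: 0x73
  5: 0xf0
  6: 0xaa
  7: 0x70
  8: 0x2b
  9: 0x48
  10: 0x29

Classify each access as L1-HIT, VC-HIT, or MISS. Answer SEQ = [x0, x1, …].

  [0] addr=0xc2 blk=48 s=0: MISS | VC []
  [1] addr=0xc0 blk=48 s=0: L1-HIT | VC []
  [2] addr=0x8b blk=34 s=2: MISS | VC []
  [3] addr=0x72 blk=28 s=4: MISS | VC []
  [4] addr=0x73 blk=28 s=4: L1-HIT | VC []
  [5] addr=0xf0 blk=60 s=4: MISS | VC [28]
  [6] addr=0xaa blk=42 s=2: MISS | VC [28, 34]
  [7] addr=0x70 blk=28 s=4: VC-HIT | VC [60, 34]
  [8] addr=0x2b blk=10 s=2: MISS | VC [60, 34, 42]
  [9] addr=0x48 blk=18 s=2: MISS | VC [60, 34, 42, 10]
  [10] addr=0x29 blk=10 s=2: VC-HIT | VC [60, 34, 42, 18]

SEQ = [MISS, L1-HIT, MISS, MISS, L1-HIT, MISS, MISS, VC-HIT, MISS, MISS, VC-HIT]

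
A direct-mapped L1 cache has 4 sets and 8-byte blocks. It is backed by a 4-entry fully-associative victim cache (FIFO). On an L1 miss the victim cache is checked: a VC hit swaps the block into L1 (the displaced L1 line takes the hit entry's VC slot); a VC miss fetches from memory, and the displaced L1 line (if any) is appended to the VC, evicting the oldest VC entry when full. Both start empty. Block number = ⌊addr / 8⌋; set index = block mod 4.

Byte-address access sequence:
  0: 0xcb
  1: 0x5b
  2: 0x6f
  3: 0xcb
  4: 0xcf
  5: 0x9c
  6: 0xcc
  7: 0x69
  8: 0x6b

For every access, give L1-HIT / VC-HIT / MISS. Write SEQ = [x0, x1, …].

0: 0xcb (blk 25, set 1) → MISS  vc=[]
1: 0x5b (blk 11, set 3) → MISS  vc=[]
2: 0x6f (blk 13, set 1) → MISS  vc=[25]
3: 0xcb (blk 25, set 1) → VC-HIT  vc=[13]
4: 0xcf (blk 25, set 1) → L1-HIT  vc=[13]
5: 0x9c (blk 19, set 3) → MISS  vc=[13, 11]
6: 0xcc (blk 25, set 1) → L1-HIT  vc=[13, 11]
7: 0x69 (blk 13, set 1) → VC-HIT  vc=[25, 11]
8: 0x6b (blk 13, set 1) → L1-HIT  vc=[25, 11]

SEQ = [MISS, MISS, MISS, VC-HIT, L1-HIT, MISS, L1-HIT, VC-HIT, L1-HIT]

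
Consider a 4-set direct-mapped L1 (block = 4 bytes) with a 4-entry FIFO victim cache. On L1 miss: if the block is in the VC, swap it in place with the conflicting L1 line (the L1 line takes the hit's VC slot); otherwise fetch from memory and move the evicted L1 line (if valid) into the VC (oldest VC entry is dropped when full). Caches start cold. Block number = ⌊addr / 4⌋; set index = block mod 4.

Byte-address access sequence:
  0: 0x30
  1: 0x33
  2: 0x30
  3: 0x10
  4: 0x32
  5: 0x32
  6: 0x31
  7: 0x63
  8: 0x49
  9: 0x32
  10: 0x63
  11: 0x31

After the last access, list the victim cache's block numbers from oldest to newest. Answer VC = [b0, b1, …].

VC = [4, 24]

#0 0x30→b12/s0 MISS; vc=[]
#1 0x33→b12/s0 L1-HIT; vc=[]
#2 0x30→b12/s0 L1-HIT; vc=[]
#3 0x10→b4/s0 MISS; vc=[12]
#4 0x32→b12/s0 VC-HIT; vc=[4]
#5 0x32→b12/s0 L1-HIT; vc=[4]
#6 0x31→b12/s0 L1-HIT; vc=[4]
#7 0x63→b24/s0 MISS; vc=[4,12]
#8 0x49→b18/s2 MISS; vc=[4,12]
#9 0x32→b12/s0 VC-HIT; vc=[4,24]
#10 0x63→b24/s0 VC-HIT; vc=[4,12]
#11 0x31→b12/s0 VC-HIT; vc=[4,24]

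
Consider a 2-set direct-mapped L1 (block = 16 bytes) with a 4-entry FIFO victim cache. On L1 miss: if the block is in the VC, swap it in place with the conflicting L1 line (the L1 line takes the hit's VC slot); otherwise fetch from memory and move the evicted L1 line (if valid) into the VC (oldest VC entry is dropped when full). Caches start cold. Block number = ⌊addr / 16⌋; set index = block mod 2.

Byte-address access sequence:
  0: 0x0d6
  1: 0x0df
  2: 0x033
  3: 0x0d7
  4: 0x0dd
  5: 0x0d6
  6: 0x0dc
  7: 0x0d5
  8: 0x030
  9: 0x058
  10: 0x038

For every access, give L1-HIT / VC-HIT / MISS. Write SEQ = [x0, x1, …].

0: 0xd6 (blk 13, set 1) → MISS  vc=[]
1: 0xdf (blk 13, set 1) → L1-HIT  vc=[]
2: 0x33 (blk 3, set 1) → MISS  vc=[13]
3: 0xd7 (blk 13, set 1) → VC-HIT  vc=[3]
4: 0xdd (blk 13, set 1) → L1-HIT  vc=[3]
5: 0xd6 (blk 13, set 1) → L1-HIT  vc=[3]
6: 0xdc (blk 13, set 1) → L1-HIT  vc=[3]
7: 0xd5 (blk 13, set 1) → L1-HIT  vc=[3]
8: 0x30 (blk 3, set 1) → VC-HIT  vc=[13]
9: 0x58 (blk 5, set 1) → MISS  vc=[13, 3]
10: 0x38 (blk 3, set 1) → VC-HIT  vc=[13, 5]

SEQ = [MISS, L1-HIT, MISS, VC-HIT, L1-HIT, L1-HIT, L1-HIT, L1-HIT, VC-HIT, MISS, VC-HIT]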